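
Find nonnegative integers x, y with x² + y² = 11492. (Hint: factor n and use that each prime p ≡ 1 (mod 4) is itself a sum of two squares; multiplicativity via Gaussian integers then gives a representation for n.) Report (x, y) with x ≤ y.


Step 1: Factor n = 11492 = 2^2 · 13^2 · 17.
Step 2: Check the mod-4 condition on each prime factor: 2 = 2 (special); 13 ≡ 1 (mod 4), exponent 2; 17 ≡ 1 (mod 4), exponent 1.
All primes ≡ 3 (mod 4) appear to even exponent (or don't appear), so by the two-squares theorem n IS expressible as a sum of two squares.
Step 3: Build a representation. Group n = k² · m with k = 2 and m = 13 · 13 · 17 = 2873 (a product of primes ≡ 1 (mod 4)); a representation of m scales to one of n via (k·x)² + (k·y)² = k²(x² + y²). Each prime p ≡ 1 (mod 4) is itself a sum of two squares; find a² by testing p − a² for a perfect square:
  13: 13 − 1² = 12, 13 − 2² = 9 = 3² ⇒ 13 = 2² + 3².
  17: 17 − 1² = 16 = 4² ⇒ 17 = 1² + 4².
  Combine using the Brahmagupta–Fibonacci identity (a² + b²)(c² + d²) = (ac − bd)² + (ad + bc)² = (ac + bd)² + (ad − bc)²:
  13 · 13 = 169: from (2² + 3²)(2² + 3²), take (2·2 − 3·3, 2·3 + 3·2) = (4 − 9, 6 + 6) = (-5, 12); dropping signs (only squares matter) gives (5, 12); check 5² + 12² = 25 + 144 = 169 ✓.
  169 · 17 = 2873: from (5² + 12²)(1² + 4²), take (5·1 − 12·4, 5·4 + 12·1) = (5 − 48, 20 + 12) = (-43, 32); dropping signs (only squares matter) gives (43, 32); check 43² + 32² = 1849 + 1024 = 2873 ✓.
  Scale by k = 2: (2·43, 2·32) = (86, 64).
Step 4: Order so x ≤ y and verify: 64² + 86² = 4096 + 7396 = 11492 = n. ✓

n = 11492 = 64² + 86² (one valid representation with x ≤ y).


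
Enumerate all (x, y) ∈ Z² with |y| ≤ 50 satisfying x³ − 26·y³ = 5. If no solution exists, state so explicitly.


The equation is x³ - 26y³ = 5. For fixed y, x³ = 26·y³ + 5, so a solution requires the RHS to be a perfect cube.
Strategy: iterate y from -50 to 50, compute RHS = 26·y³ + 5, and check whether it is a (positive or negative) perfect cube.
Check small values of y:
  y = 0: RHS = 5 is not a perfect cube.
  y = 1: RHS = 31 is not a perfect cube.
  y = -1: RHS = -21 is not a perfect cube.
  y = 2: RHS = 213 is not a perfect cube.
  y = -2: RHS = -203 is not a perfect cube.
  y = 3: RHS = 707 is not a perfect cube.
  y = -3: RHS = -697 is not a perfect cube.
Continuing the search up to |y| = 50 finds no solutions either.
No (x, y) in the scanned range satisfies the equation.

No integer solutions with |y| ≤ 50.


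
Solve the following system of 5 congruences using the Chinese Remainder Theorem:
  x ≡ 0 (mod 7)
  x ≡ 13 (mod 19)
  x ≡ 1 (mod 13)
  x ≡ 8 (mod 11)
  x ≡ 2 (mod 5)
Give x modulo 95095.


Product of moduli M = 7 · 19 · 13 · 11 · 5 = 95095.
Merge one congruence at a time:
  Start: x ≡ 0 (mod 7).
  Combine with x ≡ 13 (mod 19); new modulus lcm = 133.
    Write x = 0 + 7·t and substitute into x ≡ 13 (mod 19): 7·t ≡ 13 − 0 = 13 (mod 19).
    The inverse of 7 mod 19 is 11 (since 7·11 = 77 = 4·19 + 1), so t ≡ 11·13 = 143 ≡ 10 (mod 19).
    Then x = 0 + 7·10 = 70, valid modulo lcm(7, 19) = 133: x ≡ 70 (mod 133).
  Combine with x ≡ 1 (mod 13); new modulus lcm = 1729.
    Write x = 70 + 133·t and substitute into x ≡ 1 (mod 13): 133·t ≡ 1 − 70 = -69 (mod 13).
    Reduce coefficients mod 13: 3·t ≡ 9 (mod 13).
    The inverse of 3 mod 13 is 9 (since 3·9 = 27 = 2·13 + 1), so t ≡ 9·9 = 81 ≡ 3 (mod 13).
    Then x = 70 + 133·3 = 469, valid modulo lcm(133, 13) = 1729: x ≡ 469 (mod 1729).
  Combine with x ≡ 8 (mod 11); new modulus lcm = 19019.
    Write x = 469 + 1729·t and substitute into x ≡ 8 (mod 11): 1729·t ≡ 8 − 469 = -461 (mod 11).
    Reduce coefficients mod 11: 2·t ≡ 1 (mod 11).
    The inverse of 2 mod 11 is 6 (since 2·6 = 12 = 1·11 + 1), so t ≡ 6·1 = 6 ≡ 6 (mod 11).
    Then x = 469 + 1729·6 = 10843, valid modulo lcm(1729, 11) = 19019: x ≡ 10843 (mod 19019).
  Combine with x ≡ 2 (mod 5); new modulus lcm = 95095.
    Write x = 10843 + 19019·t and substitute into x ≡ 2 (mod 5): 19019·t ≡ 2 − 10843 = -10841 (mod 5).
    Reduce coefficients mod 5: 4·t ≡ 4 (mod 5).
    The inverse of 4 mod 5 is 4 (since 4·4 = 16 = 3·5 + 1), so t ≡ 4·4 = 16 ≡ 1 (mod 5).
    Then x = 10843 + 19019·1 = 29862, valid modulo lcm(19019, 5) = 95095: x ≡ 29862 (mod 95095).
Verify against each original: 29862 mod 7 = 0, 29862 mod 19 = 13, 29862 mod 13 = 1, 29862 mod 11 = 8, 29862 mod 5 = 2.

x ≡ 29862 (mod 95095).


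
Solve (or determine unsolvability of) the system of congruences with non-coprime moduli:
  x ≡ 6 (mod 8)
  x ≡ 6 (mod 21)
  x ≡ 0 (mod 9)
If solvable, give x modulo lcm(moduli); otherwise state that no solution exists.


Moduli 8, 21, 9 are not pairwise coprime, so CRT works modulo lcm(m_i) when all pairwise compatibility conditions hold.
Pairwise compatibility: gcd(m_i, m_j) must divide a_i - a_j for every pair.
Merge one congruence at a time:
  Start: x ≡ 6 (mod 8).
  Combine with x ≡ 6 (mod 21): gcd(8, 21) = 1; 6 - 6 = 0, which IS divisible by 1, so compatible.
    Write x = 6 + 8·t and substitute into x ≡ 6 (mod 21): 8·t ≡ 6 − 6 = 0 (mod 21).
    The inverse of 8 mod 21 is 8 (since 8·8 = 64 = 3·21 + 1), so t ≡ 8·0 = 0 ≡ 0 (mod 21).
    Then x = 6 + 8·0 = 6, valid modulo lcm(8, 21) = 168: x ≡ 6 (mod 168).
  Combine with x ≡ 0 (mod 9): gcd(168, 9) = 3; 0 - 6 = -6, which IS divisible by 3, so compatible.
    Write x = 6 + 168·t and substitute into x ≡ 0 (mod 9): 168·t ≡ 0 − 6 = -6 (mod 9).
    Divide the congruence (and modulus) by g = 3: 56·t ≡ -2 (mod 3).
    Reduce coefficients mod 3: 2·t ≡ 1 (mod 3).
    The inverse of 2 mod 3 is 2 (since 2·2 = 4 = 1·3 + 1), so t ≡ 2·1 = 2 ≡ 2 (mod 3).
    Then x = 6 + 168·2 = 342, valid modulo lcm(168, 9) = 504: x ≡ 342 (mod 504).
Verify: 342 mod 8 = 6, 342 mod 21 = 6, 342 mod 9 = 0.

x ≡ 342 (mod 504).


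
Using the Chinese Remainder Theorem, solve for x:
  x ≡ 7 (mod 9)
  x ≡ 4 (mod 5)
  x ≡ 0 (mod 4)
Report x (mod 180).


Moduli 9, 5, 4 are pairwise coprime; by CRT there is a unique solution modulo M = 9 · 5 · 4 = 180.
Solve pairwise, accumulating the modulus:
  Start with x ≡ 7 (mod 9).
  Combine with x ≡ 4 (mod 5): since gcd(9, 5) = 1, we get a unique residue mod 45.
    Write x = 7 + 9·t and substitute into x ≡ 4 (mod 5): 9·t ≡ 4 − 7 = -3 (mod 5).
    Reduce coefficients mod 5: 4·t ≡ 2 (mod 5).
    The inverse of 4 mod 5 is 4 (since 4·4 = 16 = 3·5 + 1), so t ≡ 4·2 = 8 ≡ 3 (mod 5).
    Then x = 7 + 9·3 = 34, valid modulo lcm(9, 5) = 45: x ≡ 34 (mod 45).
  Combine with x ≡ 0 (mod 4): since gcd(45, 4) = 1, we get a unique residue mod 180.
    Write x = 34 + 45·t and substitute into x ≡ 0 (mod 4): 45·t ≡ 0 − 34 = -34 (mod 4).
    Reduce coefficients mod 4: 1·t ≡ 2 (mod 4).
    So t ≡ 2 (mod 4).
    Then x = 34 + 45·2 = 124, valid modulo lcm(45, 4) = 180: x ≡ 124 (mod 180).
Verify: 124 mod 9 = 7 ✓, 124 mod 5 = 4 ✓, 124 mod 4 = 0 ✓.

x ≡ 124 (mod 180).


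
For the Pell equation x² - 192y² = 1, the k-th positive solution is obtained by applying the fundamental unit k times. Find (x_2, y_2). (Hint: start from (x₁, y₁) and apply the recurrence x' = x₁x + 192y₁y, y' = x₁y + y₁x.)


Step 1: Find the fundamental solution (x₁, y₁) of x² - 192y² = 1.
  Expand √192 as a continued fraction. a₀ = ⌊√192⌋ = 13; iterate m_{k+1} = d_k·a_k − m_k, d_{k+1} = (192 − m_{k+1}²)/d_k, a_{k+1} = ⌊(a₀ + m_{k+1})/d_{k+1}⌋ (starting m₀ = 0, d₀ = 1), with convergents p_k = a_k·p_{k-1} + p_{k-2}, q_k = a_k·q_{k-1} + q_{k-2} (p₋₁ = 1, q₋₁ = 0):
  k = 0: a₀ = 13; p₀/q₀ = 13/1; p₀² − 192·q₀² = 169 − 192 = -23.
  k = 1: m = 13, d = 23, a = ⌊(13 + 13)/23⌋ = 1; p/q = (1·13 + 1)/(1·1 + 0) = 14/1; p² − 192·q² = 196 − 192 = 4.
  k = 2: m = 10, d = 4, a = ⌊(13 + 10)/4⌋ = 5; p/q = (5·14 + 13)/(5·1 + 1) = 83/6; p² − 192·q² = 6889 − 6912 = -23.
  k = 3: m = 10, d = 23, a = ⌊(13 + 10)/23⌋ = 1; p/q = (1·83 + 14)/(1·6 + 1) = 97/7; p² − 192·q² = 9409 − 9408 = 1.
  The first convergent with p² − 192·q² = 1 gives the fundamental solution (x₁, y₁) = (97, 7).
Step 2: Apply the recurrence (x_{n+1}, y_{n+1}) = (x₁x_n + 192y₁y_n, x₁y_n + y₁x_n) repeatedly.
  From (x_1, y_1) = (97, 7): x_2 = 97·97 + 192·7·7 = 18817; y_2 = 97·7 + 7·97 = 1358.
Step 3: Verify x_2² - 192·y_2² = 354079489 - 354079488 = 1 (should be 1). ✓

(x_1, y_1) = (97, 7); (x_2, y_2) = (18817, 1358).


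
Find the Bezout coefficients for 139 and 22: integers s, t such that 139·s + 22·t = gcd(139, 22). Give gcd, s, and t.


Euclidean algorithm on (139, 22) — divide until remainder is 0:
  139 = 6 · 22 + 7
  22 = 3 · 7 + 1
  7 = 7 · 1 + 0
gcd(139, 22) = 1.
Track Bezout coefficients alongside the remainders: start with r₀ = 139 = a·1 + b·0 (s = 1, t = 0) and r₁ = 22 = a·0 + b·1 (s = 0, t = 1); each new remainder r_{k+1} = r_{k-1} − q_k·r_k inherits s_{k+1} = s_{k-1} − q_k·s_k, t_{k+1} = t_{k-1} − q_k·t_k, so r_k = a·s_k + b·t_k at every step:
  q = 6: r = 7, s = 1 − 6·0 = 1, t = 0 − 6·1 = -6  (check: 139·1 + 22·(-6) = 7)
  q = 3: r = 1, s = 0 − 3·1 = -3, t = 1 − 3·(-6) = 19  (check: 139·(-3) + 22·19 = 1)
The row with r = 1 (the gcd) gives the Bezout coefficients s = -3, t = 19.
Result: 139 · (-3) + 22 · (19) = 1.

gcd(139, 22) = 1; s = -3, t = 19 (check: 139·(-3) + 22·19 = 1).


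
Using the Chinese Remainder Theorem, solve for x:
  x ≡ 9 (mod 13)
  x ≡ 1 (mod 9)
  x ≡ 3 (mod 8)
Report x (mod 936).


Moduli 13, 9, 8 are pairwise coprime; by CRT there is a unique solution modulo M = 13 · 9 · 8 = 936.
Solve pairwise, accumulating the modulus:
  Start with x ≡ 9 (mod 13).
  Combine with x ≡ 1 (mod 9): since gcd(13, 9) = 1, we get a unique residue mod 117.
    Write x = 9 + 13·t and substitute into x ≡ 1 (mod 9): 13·t ≡ 1 − 9 = -8 (mod 9).
    Reduce coefficients mod 9: 4·t ≡ 1 (mod 9).
    The inverse of 4 mod 9 is 7 (since 4·7 = 28 = 3·9 + 1), so t ≡ 7·1 = 7 ≡ 7 (mod 9).
    Then x = 9 + 13·7 = 100, valid modulo lcm(13, 9) = 117: x ≡ 100 (mod 117).
  Combine with x ≡ 3 (mod 8): since gcd(117, 8) = 1, we get a unique residue mod 936.
    Write x = 100 + 117·t and substitute into x ≡ 3 (mod 8): 117·t ≡ 3 − 100 = -97 (mod 8).
    Reduce coefficients mod 8: 5·t ≡ 7 (mod 8).
    The inverse of 5 mod 8 is 5 (since 5·5 = 25 = 3·8 + 1), so t ≡ 5·7 = 35 ≡ 3 (mod 8).
    Then x = 100 + 117·3 = 451, valid modulo lcm(117, 8) = 936: x ≡ 451 (mod 936).
Verify: 451 mod 13 = 9 ✓, 451 mod 9 = 1 ✓, 451 mod 8 = 3 ✓.

x ≡ 451 (mod 936).


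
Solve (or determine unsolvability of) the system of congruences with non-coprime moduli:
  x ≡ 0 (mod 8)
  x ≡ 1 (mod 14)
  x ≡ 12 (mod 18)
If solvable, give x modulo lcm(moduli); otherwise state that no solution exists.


Moduli 8, 14, 18 are not pairwise coprime, so CRT works modulo lcm(m_i) when all pairwise compatibility conditions hold.
Pairwise compatibility: gcd(m_i, m_j) must divide a_i - a_j for every pair.
Merge one congruence at a time:
  Start: x ≡ 0 (mod 8).
  Combine with x ≡ 1 (mod 14): gcd(8, 14) = 2, and 1 - 0 = 1 is NOT divisible by 2.
    ⇒ system is inconsistent (no integer solution).

No solution (the system is inconsistent).


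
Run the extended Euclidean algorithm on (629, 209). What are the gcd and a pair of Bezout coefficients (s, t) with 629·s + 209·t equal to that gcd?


Euclidean algorithm on (629, 209) — divide until remainder is 0:
  629 = 3 · 209 + 2
  209 = 104 · 2 + 1
  2 = 2 · 1 + 0
gcd(629, 209) = 1.
Track Bezout coefficients alongside the remainders: start with r₀ = 629 = a·1 + b·0 (s = 1, t = 0) and r₁ = 209 = a·0 + b·1 (s = 0, t = 1); each new remainder r_{k+1} = r_{k-1} − q_k·r_k inherits s_{k+1} = s_{k-1} − q_k·s_k, t_{k+1} = t_{k-1} − q_k·t_k, so r_k = a·s_k + b·t_k at every step:
  q = 3: r = 2, s = 1 − 3·0 = 1, t = 0 − 3·1 = -3  (check: 629·1 + 209·(-3) = 2)
  q = 104: r = 1, s = 0 − 104·1 = -104, t = 1 − 104·(-3) = 313  (check: 629·(-104) + 209·313 = 1)
The row with r = 1 (the gcd) gives the Bezout coefficients s = -104, t = 313.
Result: 629 · (-104) + 209 · (313) = 1.

gcd(629, 209) = 1; s = -104, t = 313 (check: 629·(-104) + 209·313 = 1).


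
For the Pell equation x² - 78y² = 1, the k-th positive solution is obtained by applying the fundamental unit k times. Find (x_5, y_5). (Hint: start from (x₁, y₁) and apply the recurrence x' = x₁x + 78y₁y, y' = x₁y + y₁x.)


Step 1: Find the fundamental solution (x₁, y₁) of x² - 78y² = 1.
  Expand √78 as a continued fraction. a₀ = ⌊√78⌋ = 8; iterate m_{k+1} = d_k·a_k − m_k, d_{k+1} = (78 − m_{k+1}²)/d_k, a_{k+1} = ⌊(a₀ + m_{k+1})/d_{k+1}⌋ (starting m₀ = 0, d₀ = 1), with convergents p_k = a_k·p_{k-1} + p_{k-2}, q_k = a_k·q_{k-1} + q_{k-2} (p₋₁ = 1, q₋₁ = 0):
  k = 0: a₀ = 8; p₀/q₀ = 8/1; p₀² − 78·q₀² = 64 − 78 = -14.
  k = 1: m = 8, d = 14, a = ⌊(8 + 8)/14⌋ = 1; p/q = (1·8 + 1)/(1·1 + 0) = 9/1; p² − 78·q² = 81 − 78 = 3.
  k = 2: m = 6, d = 3, a = ⌊(8 + 6)/3⌋ = 4; p/q = (4·9 + 8)/(4·1 + 1) = 44/5; p² − 78·q² = 1936 − 1950 = -14.
  k = 3: m = 6, d = 14, a = ⌊(8 + 6)/14⌋ = 1; p/q = (1·44 + 9)/(1·5 + 1) = 53/6; p² − 78·q² = 2809 − 2808 = 1.
  The first convergent with p² − 78·q² = 1 gives the fundamental solution (x₁, y₁) = (53, 6).
Step 2: Apply the recurrence (x_{n+1}, y_{n+1}) = (x₁x_n + 78y₁y_n, x₁y_n + y₁x_n) repeatedly.
  From (x_1, y_1) = (53, 6): x_2 = 53·53 + 78·6·6 = 5617; y_2 = 53·6 + 6·53 = 636.
  From (x_2, y_2) = (5617, 636): x_3 = 53·5617 + 78·6·636 = 595349; y_3 = 53·636 + 6·5617 = 67410.
  From (x_3, y_3) = (595349, 67410): x_4 = 53·595349 + 78·6·67410 = 63101377; y_4 = 53·67410 + 6·595349 = 7144824.
  From (x_4, y_4) = (63101377, 7144824): x_5 = 53·63101377 + 78·6·7144824 = 6688150613; y_5 = 53·7144824 + 6·63101377 = 757283934.
Step 3: Verify x_5² - 78·y_5² = 44731358622172275769 - 44731358622172275768 = 1 (should be 1). ✓

(x_1, y_1) = (53, 6); (x_5, y_5) = (6688150613, 757283934).


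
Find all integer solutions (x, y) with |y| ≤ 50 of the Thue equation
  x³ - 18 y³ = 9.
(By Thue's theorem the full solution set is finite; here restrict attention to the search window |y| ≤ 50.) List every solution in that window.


The equation is x³ - 18y³ = 9. For fixed y, x³ = 18·y³ + 9, so a solution requires the RHS to be a perfect cube.
Strategy: iterate y from -50 to 50, compute RHS = 18·y³ + 9, and check whether it is a (positive or negative) perfect cube.
Check small values of y:
  y = 0: RHS = 9 is not a perfect cube.
  y = 1: RHS = 27 = (3)³ ⇒ x = 3 works.
  y = -1: RHS = -9 is not a perfect cube.
  y = 2: RHS = 153 is not a perfect cube.
  y = -2: RHS = -135 is not a perfect cube.
  y = 3: RHS = 495 is not a perfect cube.
  y = -3: RHS = -477 is not a perfect cube.
Continuing the search up to |y| = 50 finds no further solutions beyond those listed.
Collected solutions: (3, 1).

Solutions (with |y| ≤ 50): (3, 1).


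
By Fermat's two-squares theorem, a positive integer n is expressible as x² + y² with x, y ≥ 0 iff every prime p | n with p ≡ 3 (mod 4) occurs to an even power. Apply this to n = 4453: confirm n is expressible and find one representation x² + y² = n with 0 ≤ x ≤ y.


Step 1: Factor n = 4453 = 61 · 73.
Step 2: Check the mod-4 condition on each prime factor: 61 ≡ 1 (mod 4), exponent 1; 73 ≡ 1 (mod 4), exponent 1.
All primes ≡ 3 (mod 4) appear to even exponent (or don't appear), so by the two-squares theorem n IS expressible as a sum of two squares.
Step 3: Build a representation. Here n = 61 · 73 is a product of primes ≡ 1 (mod 4). Each prime p ≡ 1 (mod 4) is itself a sum of two squares; find a² by testing p − a² for a perfect square:
  61: 61 − 1² = 60, 61 − 2² = 57, 61 − 3² = 52, 61 − 4² = 45, 61 − 5² = 36 = 6² ⇒ 61 = 5² + 6².
  73: 73 − 1² = 72, 73 − 2² = 69, 73 − 3² = 64 = 8² ⇒ 73 = 3² + 8².
  Combine using the Brahmagupta–Fibonacci identity (a² + b²)(c² + d²) = (ac − bd)² + (ad + bc)² = (ac + bd)² + (ad − bc)²:
  61 · 73 = 4453: from (5² + 6²)(3² + 8²), take (5·3 − 6·8, 5·8 + 6·3) = (15 − 48, 40 + 18) = (-33, 58); dropping signs (only squares matter) gives (33, 58); check 33² + 58² = 1089 + 3364 = 4453 ✓.
Step 4: Order so x ≤ y and verify: 33² + 58² = 1089 + 3364 = 4453 = n. ✓

n = 4453 = 33² + 58² (one valid representation with x ≤ y).


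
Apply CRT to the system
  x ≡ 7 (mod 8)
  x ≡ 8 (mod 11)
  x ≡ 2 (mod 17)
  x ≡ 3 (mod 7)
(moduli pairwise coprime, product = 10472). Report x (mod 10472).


Product of moduli M = 8 · 11 · 17 · 7 = 10472.
Merge one congruence at a time:
  Start: x ≡ 7 (mod 8).
  Combine with x ≡ 8 (mod 11); new modulus lcm = 88.
    Write x = 7 + 8·t and substitute into x ≡ 8 (mod 11): 8·t ≡ 8 − 7 = 1 (mod 11).
    The inverse of 8 mod 11 is 7 (since 8·7 = 56 = 5·11 + 1), so t ≡ 7·1 = 7 ≡ 7 (mod 11).
    Then x = 7 + 8·7 = 63, valid modulo lcm(8, 11) = 88: x ≡ 63 (mod 88).
  Combine with x ≡ 2 (mod 17); new modulus lcm = 1496.
    Write x = 63 + 88·t and substitute into x ≡ 2 (mod 17): 88·t ≡ 2 − 63 = -61 (mod 17).
    Reduce coefficients mod 17: 3·t ≡ 7 (mod 17).
    The inverse of 3 mod 17 is 6 (since 3·6 = 18 = 1·17 + 1), so t ≡ 6·7 = 42 ≡ 8 (mod 17).
    Then x = 63 + 88·8 = 767, valid modulo lcm(88, 17) = 1496: x ≡ 767 (mod 1496).
  Combine with x ≡ 3 (mod 7); new modulus lcm = 10472.
    Write x = 767 + 1496·t and substitute into x ≡ 3 (mod 7): 1496·t ≡ 3 − 767 = -764 (mod 7).
    Reduce coefficients mod 7: 5·t ≡ 6 (mod 7).
    The inverse of 5 mod 7 is 3 (since 5·3 = 15 = 2·7 + 1), so t ≡ 3·6 = 18 ≡ 4 (mod 7).
    Then x = 767 + 1496·4 = 6751, valid modulo lcm(1496, 7) = 10472: x ≡ 6751 (mod 10472).
Verify against each original: 6751 mod 8 = 7, 6751 mod 11 = 8, 6751 mod 17 = 2, 6751 mod 7 = 3.

x ≡ 6751 (mod 10472).


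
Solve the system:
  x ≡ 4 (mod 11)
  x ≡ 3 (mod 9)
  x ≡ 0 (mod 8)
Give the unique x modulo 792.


Moduli 11, 9, 8 are pairwise coprime; by CRT there is a unique solution modulo M = 11 · 9 · 8 = 792.
Solve pairwise, accumulating the modulus:
  Start with x ≡ 4 (mod 11).
  Combine with x ≡ 3 (mod 9): since gcd(11, 9) = 1, we get a unique residue mod 99.
    Write x = 4 + 11·t and substitute into x ≡ 3 (mod 9): 11·t ≡ 3 − 4 = -1 (mod 9).
    Reduce coefficients mod 9: 2·t ≡ 8 (mod 9).
    The inverse of 2 mod 9 is 5 (since 2·5 = 10 = 1·9 + 1), so t ≡ 5·8 = 40 ≡ 4 (mod 9).
    Then x = 4 + 11·4 = 48, valid modulo lcm(11, 9) = 99: x ≡ 48 (mod 99).
  Combine with x ≡ 0 (mod 8): since gcd(99, 8) = 1, we get a unique residue mod 792.
    Write x = 48 + 99·t and substitute into x ≡ 0 (mod 8): 99·t ≡ 0 − 48 = -48 (mod 8).
    Reduce coefficients mod 8: 3·t ≡ 0 (mod 8).
    The inverse of 3 mod 8 is 3 (since 3·3 = 9 = 1·8 + 1), so t ≡ 3·0 = 0 ≡ 0 (mod 8).
    Then x = 48 + 99·0 = 48, valid modulo lcm(99, 8) = 792: x ≡ 48 (mod 792).
Verify: 48 mod 11 = 4 ✓, 48 mod 9 = 3 ✓, 48 mod 8 = 0 ✓.

x ≡ 48 (mod 792).


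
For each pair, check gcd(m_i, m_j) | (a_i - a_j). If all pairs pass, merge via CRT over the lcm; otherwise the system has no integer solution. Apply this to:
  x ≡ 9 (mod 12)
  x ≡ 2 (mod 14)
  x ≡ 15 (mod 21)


Moduli 12, 14, 21 are not pairwise coprime, so CRT works modulo lcm(m_i) when all pairwise compatibility conditions hold.
Pairwise compatibility: gcd(m_i, m_j) must divide a_i - a_j for every pair.
Merge one congruence at a time:
  Start: x ≡ 9 (mod 12).
  Combine with x ≡ 2 (mod 14): gcd(12, 14) = 2, and 2 - 9 = -7 is NOT divisible by 2.
    ⇒ system is inconsistent (no integer solution).

No solution (the system is inconsistent).


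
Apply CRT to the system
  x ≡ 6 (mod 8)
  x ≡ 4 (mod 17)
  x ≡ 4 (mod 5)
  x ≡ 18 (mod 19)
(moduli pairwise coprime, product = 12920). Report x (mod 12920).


Product of moduli M = 8 · 17 · 5 · 19 = 12920.
Merge one congruence at a time:
  Start: x ≡ 6 (mod 8).
  Combine with x ≡ 4 (mod 17); new modulus lcm = 136.
    Write x = 6 + 8·t and substitute into x ≡ 4 (mod 17): 8·t ≡ 4 − 6 = -2 (mod 17).
    Reduce coefficients mod 17: 8·t ≡ 15 (mod 17).
    The inverse of 8 mod 17 is 15 (since 8·15 = 120 = 7·17 + 1), so t ≡ 15·15 = 225 ≡ 4 (mod 17).
    Then x = 6 + 8·4 = 38, valid modulo lcm(8, 17) = 136: x ≡ 38 (mod 136).
  Combine with x ≡ 4 (mod 5); new modulus lcm = 680.
    Write x = 38 + 136·t and substitute into x ≡ 4 (mod 5): 136·t ≡ 4 − 38 = -34 (mod 5).
    Reduce coefficients mod 5: 1·t ≡ 1 (mod 5).
    So t ≡ 1 (mod 5).
    Then x = 38 + 136·1 = 174, valid modulo lcm(136, 5) = 680: x ≡ 174 (mod 680).
  Combine with x ≡ 18 (mod 19); new modulus lcm = 12920.
    Write x = 174 + 680·t and substitute into x ≡ 18 (mod 19): 680·t ≡ 18 − 174 = -156 (mod 19).
    Reduce coefficients mod 19: 15·t ≡ 15 (mod 19).
    The inverse of 15 mod 19 is 14 (since 15·14 = 210 = 11·19 + 1), so t ≡ 14·15 = 210 ≡ 1 (mod 19).
    Then x = 174 + 680·1 = 854, valid modulo lcm(680, 19) = 12920: x ≡ 854 (mod 12920).
Verify against each original: 854 mod 8 = 6, 854 mod 17 = 4, 854 mod 5 = 4, 854 mod 19 = 18.

x ≡ 854 (mod 12920).


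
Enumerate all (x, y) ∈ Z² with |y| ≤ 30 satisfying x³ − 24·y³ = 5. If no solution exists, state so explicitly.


The equation is x³ - 24y³ = 5. For fixed y, x³ = 24·y³ + 5, so a solution requires the RHS to be a perfect cube.
Strategy: iterate y from -30 to 30, compute RHS = 24·y³ + 5, and check whether it is a (positive or negative) perfect cube.
Check small values of y:
  y = 0: RHS = 5 is not a perfect cube.
  y = 1: RHS = 29 is not a perfect cube.
  y = -1: RHS = -19 is not a perfect cube.
  y = 2: RHS = 197 is not a perfect cube.
  y = -2: RHS = -187 is not a perfect cube.
  y = 3: RHS = 653 is not a perfect cube.
  y = -3: RHS = -643 is not a perfect cube.
Continuing the search up to |y| = 30 finds no solutions either.
No (x, y) in the scanned range satisfies the equation.

No integer solutions with |y| ≤ 30.


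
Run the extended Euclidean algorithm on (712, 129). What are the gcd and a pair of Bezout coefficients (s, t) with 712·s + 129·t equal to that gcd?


Euclidean algorithm on (712, 129) — divide until remainder is 0:
  712 = 5 · 129 + 67
  129 = 1 · 67 + 62
  67 = 1 · 62 + 5
  62 = 12 · 5 + 2
  5 = 2 · 2 + 1
  2 = 2 · 1 + 0
gcd(712, 129) = 1.
Track Bezout coefficients alongside the remainders: start with r₀ = 712 = a·1 + b·0 (s = 1, t = 0) and r₁ = 129 = a·0 + b·1 (s = 0, t = 1); each new remainder r_{k+1} = r_{k-1} − q_k·r_k inherits s_{k+1} = s_{k-1} − q_k·s_k, t_{k+1} = t_{k-1} − q_k·t_k, so r_k = a·s_k + b·t_k at every step:
  q = 5: r = 67, s = 1 − 5·0 = 1, t = 0 − 5·1 = -5  (check: 712·1 + 129·(-5) = 67)
  q = 1: r = 62, s = 0 − 1·1 = -1, t = 1 − 1·(-5) = 6  (check: 712·(-1) + 129·6 = 62)
  q = 1: r = 5, s = 1 − 1·(-1) = 2, t = -5 − 1·6 = -11  (check: 712·2 + 129·(-11) = 5)
  q = 12: r = 2, s = -1 − 12·2 = -25, t = 6 − 12·(-11) = 138  (check: 712·(-25) + 129·138 = 2)
  q = 2: r = 1, s = 2 − 2·(-25) = 52, t = -11 − 2·138 = -287  (check: 712·52 + 129·(-287) = 1)
The row with r = 1 (the gcd) gives the Bezout coefficients s = 52, t = -287.
Result: 712 · (52) + 129 · (-287) = 1.

gcd(712, 129) = 1; s = 52, t = -287 (check: 712·52 + 129·(-287) = 1).


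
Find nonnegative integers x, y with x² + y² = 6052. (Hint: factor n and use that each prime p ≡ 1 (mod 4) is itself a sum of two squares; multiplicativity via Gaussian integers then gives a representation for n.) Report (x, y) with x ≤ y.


Step 1: Factor n = 6052 = 2^2 · 17 · 89.
Step 2: Check the mod-4 condition on each prime factor: 2 = 2 (special); 17 ≡ 1 (mod 4), exponent 1; 89 ≡ 1 (mod 4), exponent 1.
All primes ≡ 3 (mod 4) appear to even exponent (or don't appear), so by the two-squares theorem n IS expressible as a sum of two squares.
Step 3: Build a representation. Group n = k² · m with k = 2 and m = 17 · 89 = 1513 (a product of primes ≡ 1 (mod 4)); a representation of m scales to one of n via (k·x)² + (k·y)² = k²(x² + y²). Each prime p ≡ 1 (mod 4) is itself a sum of two squares; find a² by testing p − a² for a perfect square:
  17: 17 − 1² = 16 = 4² ⇒ 17 = 1² + 4².
  89: 89 − 1² = 88, 89 − 2² = 85, 89 − 3² = 80, 89 − 4² = 73, 89 − 5² = 64 = 8² ⇒ 89 = 5² + 8².
  Combine using the Brahmagupta–Fibonacci identity (a² + b²)(c² + d²) = (ac − bd)² + (ad + bc)² = (ac + bd)² + (ad − bc)²:
  17 · 89 = 1513: from (1² + 4²)(5² + 8²), take (1·5 − 4·8, 1·8 + 4·5) = (5 − 32, 8 + 20) = (-27, 28); dropping signs (only squares matter) gives (27, 28); check 27² + 28² = 729 + 784 = 1513 ✓.
  Scale by k = 2: (2·27, 2·28) = (54, 56).
Step 4: Order so x ≤ y and verify: 54² + 56² = 2916 + 3136 = 6052 = n. ✓

n = 6052 = 54² + 56² (one valid representation with x ≤ y).


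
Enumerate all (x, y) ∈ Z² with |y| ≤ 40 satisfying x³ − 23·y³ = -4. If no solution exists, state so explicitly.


The equation is x³ - 23y³ = -4. For fixed y, x³ = 23·y³ − 4, so a solution requires the RHS to be a perfect cube.
Strategy: iterate y from -40 to 40, compute RHS = 23·y³ − 4, and check whether it is a (positive or negative) perfect cube.
Check small values of y:
  y = 0: RHS = -4 is not a perfect cube.
  y = 1: RHS = 19 is not a perfect cube.
  y = -1: RHS = -27 = (-3)³ ⇒ x = -3 works.
  y = 2: RHS = 180 is not a perfect cube.
  y = -2: RHS = -188 is not a perfect cube.
  y = 3: RHS = 617 is not a perfect cube.
  y = -3: RHS = -625 is not a perfect cube.
Continuing the search up to |y| = 40 finds no further solutions beyond those listed.
Collected solutions: (-3, -1).

Solutions (with |y| ≤ 40): (-3, -1).


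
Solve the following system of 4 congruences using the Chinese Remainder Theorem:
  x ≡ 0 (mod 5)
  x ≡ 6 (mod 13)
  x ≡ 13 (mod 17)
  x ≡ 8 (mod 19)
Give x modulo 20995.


Product of moduli M = 5 · 13 · 17 · 19 = 20995.
Merge one congruence at a time:
  Start: x ≡ 0 (mod 5).
  Combine with x ≡ 6 (mod 13); new modulus lcm = 65.
    Write x = 0 + 5·t and substitute into x ≡ 6 (mod 13): 5·t ≡ 6 − 0 = 6 (mod 13).
    The inverse of 5 mod 13 is 8 (since 5·8 = 40 = 3·13 + 1), so t ≡ 8·6 = 48 ≡ 9 (mod 13).
    Then x = 0 + 5·9 = 45, valid modulo lcm(5, 13) = 65: x ≡ 45 (mod 65).
  Combine with x ≡ 13 (mod 17); new modulus lcm = 1105.
    Write x = 45 + 65·t and substitute into x ≡ 13 (mod 17): 65·t ≡ 13 − 45 = -32 (mod 17).
    Reduce coefficients mod 17: 14·t ≡ 2 (mod 17).
    The inverse of 14 mod 17 is 11 (since 14·11 = 154 = 9·17 + 1), so t ≡ 11·2 = 22 ≡ 5 (mod 17).
    Then x = 45 + 65·5 = 370, valid modulo lcm(65, 17) = 1105: x ≡ 370 (mod 1105).
  Combine with x ≡ 8 (mod 19); new modulus lcm = 20995.
    Write x = 370 + 1105·t and substitute into x ≡ 8 (mod 19): 1105·t ≡ 8 − 370 = -362 (mod 19).
    Reduce coefficients mod 19: 3·t ≡ 18 (mod 19).
    The inverse of 3 mod 19 is 13 (since 3·13 = 39 = 2·19 + 1), so t ≡ 13·18 = 234 ≡ 6 (mod 19).
    Then x = 370 + 1105·6 = 7000, valid modulo lcm(1105, 19) = 20995: x ≡ 7000 (mod 20995).
Verify against each original: 7000 mod 5 = 0, 7000 mod 13 = 6, 7000 mod 17 = 13, 7000 mod 19 = 8.

x ≡ 7000 (mod 20995).


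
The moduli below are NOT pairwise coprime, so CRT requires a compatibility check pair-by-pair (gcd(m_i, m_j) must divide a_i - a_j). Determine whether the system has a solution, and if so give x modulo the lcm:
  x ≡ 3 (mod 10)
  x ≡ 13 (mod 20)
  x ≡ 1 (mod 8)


Moduli 10, 20, 8 are not pairwise coprime, so CRT works modulo lcm(m_i) when all pairwise compatibility conditions hold.
Pairwise compatibility: gcd(m_i, m_j) must divide a_i - a_j for every pair.
Merge one congruence at a time:
  Start: x ≡ 3 (mod 10).
  Combine with x ≡ 13 (mod 20): gcd(10, 20) = 10; 13 - 3 = 10, which IS divisible by 10, so compatible.
    Write x = 3 + 10·t and substitute into x ≡ 13 (mod 20): 10·t ≡ 13 − 3 = 10 (mod 20).
    Divide the congruence (and modulus) by g = 10: 1·t ≡ 1 (mod 2).
    So t ≡ 1 (mod 2).
    Then x = 3 + 10·1 = 13, valid modulo lcm(10, 20) = 20: x ≡ 13 (mod 20).
  Combine with x ≡ 1 (mod 8): gcd(20, 8) = 4; 1 - 13 = -12, which IS divisible by 4, so compatible.
    Write x = 13 + 20·t and substitute into x ≡ 1 (mod 8): 20·t ≡ 1 − 13 = -12 (mod 8).
    Divide the congruence (and modulus) by g = 4: 5·t ≡ -3 (mod 2).
    Reduce coefficients mod 2: 1·t ≡ 1 (mod 2).
    So t ≡ 1 (mod 2).
    Then x = 13 + 20·1 = 33, valid modulo lcm(20, 8) = 40: x ≡ 33 (mod 40).
Verify: 33 mod 10 = 3, 33 mod 20 = 13, 33 mod 8 = 1.

x ≡ 33 (mod 40).


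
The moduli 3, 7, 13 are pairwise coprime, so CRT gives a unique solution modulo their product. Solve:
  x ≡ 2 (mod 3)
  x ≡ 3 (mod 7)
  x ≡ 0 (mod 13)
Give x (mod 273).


Moduli 3, 7, 13 are pairwise coprime; by CRT there is a unique solution modulo M = 3 · 7 · 13 = 273.
Solve pairwise, accumulating the modulus:
  Start with x ≡ 2 (mod 3).
  Combine with x ≡ 3 (mod 7): since gcd(3, 7) = 1, we get a unique residue mod 21.
    Write x = 2 + 3·t and substitute into x ≡ 3 (mod 7): 3·t ≡ 3 − 2 = 1 (mod 7).
    The inverse of 3 mod 7 is 5 (since 3·5 = 15 = 2·7 + 1), so t ≡ 5·1 = 5 ≡ 5 (mod 7).
    Then x = 2 + 3·5 = 17, valid modulo lcm(3, 7) = 21: x ≡ 17 (mod 21).
  Combine with x ≡ 0 (mod 13): since gcd(21, 13) = 1, we get a unique residue mod 273.
    Write x = 17 + 21·t and substitute into x ≡ 0 (mod 13): 21·t ≡ 0 − 17 = -17 (mod 13).
    Reduce coefficients mod 13: 8·t ≡ 9 (mod 13).
    The inverse of 8 mod 13 is 5 (since 8·5 = 40 = 3·13 + 1), so t ≡ 5·9 = 45 ≡ 6 (mod 13).
    Then x = 17 + 21·6 = 143, valid modulo lcm(21, 13) = 273: x ≡ 143 (mod 273).
Verify: 143 mod 3 = 2 ✓, 143 mod 7 = 3 ✓, 143 mod 13 = 0 ✓.

x ≡ 143 (mod 273).


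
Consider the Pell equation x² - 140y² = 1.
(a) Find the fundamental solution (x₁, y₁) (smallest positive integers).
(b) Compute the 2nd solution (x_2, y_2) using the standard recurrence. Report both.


Step 1: Find the fundamental solution (x₁, y₁) of x² - 140y² = 1.
  Expand √140 as a continued fraction. a₀ = ⌊√140⌋ = 11; iterate m_{k+1} = d_k·a_k − m_k, d_{k+1} = (140 − m_{k+1}²)/d_k, a_{k+1} = ⌊(a₀ + m_{k+1})/d_{k+1}⌋ (starting m₀ = 0, d₀ = 1), with convergents p_k = a_k·p_{k-1} + p_{k-2}, q_k = a_k·q_{k-1} + q_{k-2} (p₋₁ = 1, q₋₁ = 0):
  k = 0: a₀ = 11; p₀/q₀ = 11/1; p₀² − 140·q₀² = 121 − 140 = -19.
  k = 1: m = 11, d = 19, a = ⌊(11 + 11)/19⌋ = 1; p/q = (1·11 + 1)/(1·1 + 0) = 12/1; p² − 140·q² = 144 − 140 = 4.
  k = 2: m = 8, d = 4, a = ⌊(11 + 8)/4⌋ = 4; p/q = (4·12 + 11)/(4·1 + 1) = 59/5; p² − 140·q² = 3481 − 3500 = -19.
  k = 3: m = 8, d = 19, a = ⌊(11 + 8)/19⌋ = 1; p/q = (1·59 + 12)/(1·5 + 1) = 71/6; p² − 140·q² = 5041 − 5040 = 1.
  The first convergent with p² − 140·q² = 1 gives the fundamental solution (x₁, y₁) = (71, 6).
Step 2: Apply the recurrence (x_{n+1}, y_{n+1}) = (x₁x_n + 140y₁y_n, x₁y_n + y₁x_n) repeatedly.
  From (x_1, y_1) = (71, 6): x_2 = 71·71 + 140·6·6 = 10081; y_2 = 71·6 + 6·71 = 852.
Step 3: Verify x_2² - 140·y_2² = 101626561 - 101626560 = 1 (should be 1). ✓

(x_1, y_1) = (71, 6); (x_2, y_2) = (10081, 852).


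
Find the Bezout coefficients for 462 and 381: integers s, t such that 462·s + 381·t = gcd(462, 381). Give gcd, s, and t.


Euclidean algorithm on (462, 381) — divide until remainder is 0:
  462 = 1 · 381 + 81
  381 = 4 · 81 + 57
  81 = 1 · 57 + 24
  57 = 2 · 24 + 9
  24 = 2 · 9 + 6
  9 = 1 · 6 + 3
  6 = 2 · 3 + 0
gcd(462, 381) = 3.
Track Bezout coefficients alongside the remainders: start with r₀ = 462 = a·1 + b·0 (s = 1, t = 0) and r₁ = 381 = a·0 + b·1 (s = 0, t = 1); each new remainder r_{k+1} = r_{k-1} − q_k·r_k inherits s_{k+1} = s_{k-1} − q_k·s_k, t_{k+1} = t_{k-1} − q_k·t_k, so r_k = a·s_k + b·t_k at every step:
  q = 1: r = 81, s = 1 − 1·0 = 1, t = 0 − 1·1 = -1  (check: 462·1 + 381·(-1) = 81)
  q = 4: r = 57, s = 0 − 4·1 = -4, t = 1 − 4·(-1) = 5  (check: 462·(-4) + 381·5 = 57)
  q = 1: r = 24, s = 1 − 1·(-4) = 5, t = -1 − 1·5 = -6  (check: 462·5 + 381·(-6) = 24)
  q = 2: r = 9, s = -4 − 2·5 = -14, t = 5 − 2·(-6) = 17  (check: 462·(-14) + 381·17 = 9)
  q = 2: r = 6, s = 5 − 2·(-14) = 33, t = -6 − 2·17 = -40  (check: 462·33 + 381·(-40) = 6)
  q = 1: r = 3, s = -14 − 1·33 = -47, t = 17 − 1·(-40) = 57  (check: 462·(-47) + 381·57 = 3)
The row with r = 3 (the gcd) gives the Bezout coefficients s = -47, t = 57.
Result: 462 · (-47) + 381 · (57) = 3.

gcd(462, 381) = 3; s = -47, t = 57 (check: 462·(-47) + 381·57 = 3).


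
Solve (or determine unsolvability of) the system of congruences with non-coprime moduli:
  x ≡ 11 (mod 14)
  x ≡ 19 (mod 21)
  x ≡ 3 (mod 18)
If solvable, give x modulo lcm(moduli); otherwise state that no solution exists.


Moduli 14, 21, 18 are not pairwise coprime, so CRT works modulo lcm(m_i) when all pairwise compatibility conditions hold.
Pairwise compatibility: gcd(m_i, m_j) must divide a_i - a_j for every pair.
Merge one congruence at a time:
  Start: x ≡ 11 (mod 14).
  Combine with x ≡ 19 (mod 21): gcd(14, 21) = 7, and 19 - 11 = 8 is NOT divisible by 7.
    ⇒ system is inconsistent (no integer solution).

No solution (the system is inconsistent).


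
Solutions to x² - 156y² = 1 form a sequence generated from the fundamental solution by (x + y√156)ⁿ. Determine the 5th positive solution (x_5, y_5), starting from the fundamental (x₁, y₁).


Step 1: Find the fundamental solution (x₁, y₁) of x² - 156y² = 1.
  Expand √156 as a continued fraction. a₀ = ⌊√156⌋ = 12; iterate m_{k+1} = d_k·a_k − m_k, d_{k+1} = (156 − m_{k+1}²)/d_k, a_{k+1} = ⌊(a₀ + m_{k+1})/d_{k+1}⌋ (starting m₀ = 0, d₀ = 1), with convergents p_k = a_k·p_{k-1} + p_{k-2}, q_k = a_k·q_{k-1} + q_{k-2} (p₋₁ = 1, q₋₁ = 0):
  k = 0: a₀ = 12; p₀/q₀ = 12/1; p₀² − 156·q₀² = 144 − 156 = -12.
  k = 1: m = 12, d = 12, a = ⌊(12 + 12)/12⌋ = 2; p/q = (2·12 + 1)/(2·1 + 0) = 25/2; p² − 156·q² = 625 − 624 = 1.
  The first convergent with p² − 156·q² = 1 gives the fundamental solution (x₁, y₁) = (25, 2).
Step 2: Apply the recurrence (x_{n+1}, y_{n+1}) = (x₁x_n + 156y₁y_n, x₁y_n + y₁x_n) repeatedly.
  From (x_1, y_1) = (25, 2): x_2 = 25·25 + 156·2·2 = 1249; y_2 = 25·2 + 2·25 = 100.
  From (x_2, y_2) = (1249, 100): x_3 = 25·1249 + 156·2·100 = 62425; y_3 = 25·100 + 2·1249 = 4998.
  From (x_3, y_3) = (62425, 4998): x_4 = 25·62425 + 156·2·4998 = 3120001; y_4 = 25·4998 + 2·62425 = 249800.
  From (x_4, y_4) = (3120001, 249800): x_5 = 25·3120001 + 156·2·249800 = 155937625; y_5 = 25·249800 + 2·3120001 = 12485002.
Step 3: Verify x_5² - 156·y_5² = 24316542890640625 - 24316542890640624 = 1 (should be 1). ✓

(x_1, y_1) = (25, 2); (x_5, y_5) = (155937625, 12485002).


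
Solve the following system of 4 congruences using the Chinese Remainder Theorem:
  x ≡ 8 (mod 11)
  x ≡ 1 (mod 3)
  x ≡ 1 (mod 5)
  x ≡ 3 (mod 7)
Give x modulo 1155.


Product of moduli M = 11 · 3 · 5 · 7 = 1155.
Merge one congruence at a time:
  Start: x ≡ 8 (mod 11).
  Combine with x ≡ 1 (mod 3); new modulus lcm = 33.
    Write x = 8 + 11·t and substitute into x ≡ 1 (mod 3): 11·t ≡ 1 − 8 = -7 (mod 3).
    Reduce coefficients mod 3: 2·t ≡ 2 (mod 3).
    The inverse of 2 mod 3 is 2 (since 2·2 = 4 = 1·3 + 1), so t ≡ 2·2 = 4 ≡ 1 (mod 3).
    Then x = 8 + 11·1 = 19, valid modulo lcm(11, 3) = 33: x ≡ 19 (mod 33).
  Combine with x ≡ 1 (mod 5); new modulus lcm = 165.
    Write x = 19 + 33·t and substitute into x ≡ 1 (mod 5): 33·t ≡ 1 − 19 = -18 (mod 5).
    Reduce coefficients mod 5: 3·t ≡ 2 (mod 5).
    The inverse of 3 mod 5 is 2 (since 3·2 = 6 = 1·5 + 1), so t ≡ 2·2 = 4 ≡ 4 (mod 5).
    Then x = 19 + 33·4 = 151, valid modulo lcm(33, 5) = 165: x ≡ 151 (mod 165).
  Combine with x ≡ 3 (mod 7); new modulus lcm = 1155.
    Write x = 151 + 165·t and substitute into x ≡ 3 (mod 7): 165·t ≡ 3 − 151 = -148 (mod 7).
    Reduce coefficients mod 7: 4·t ≡ 6 (mod 7).
    The inverse of 4 mod 7 is 2 (since 4·2 = 8 = 1·7 + 1), so t ≡ 2·6 = 12 ≡ 5 (mod 7).
    Then x = 151 + 165·5 = 976, valid modulo lcm(165, 7) = 1155: x ≡ 976 (mod 1155).
Verify against each original: 976 mod 11 = 8, 976 mod 3 = 1, 976 mod 5 = 1, 976 mod 7 = 3.

x ≡ 976 (mod 1155).


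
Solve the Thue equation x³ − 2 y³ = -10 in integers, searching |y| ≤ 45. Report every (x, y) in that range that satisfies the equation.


The equation is x³ - 2y³ = -10. For fixed y, x³ = 2·y³ − 10, so a solution requires the RHS to be a perfect cube.
Strategy: iterate y from -45 to 45, compute RHS = 2·y³ − 10, and check whether it is a (positive or negative) perfect cube.
Check small values of y:
  y = 0: RHS = -10 is not a perfect cube.
  y = 1: RHS = -8 = (-2)³ ⇒ x = -2 works.
  y = -1: RHS = -12 is not a perfect cube.
  y = 2: RHS = 6 is not a perfect cube.
  y = -2: RHS = -26 is not a perfect cube.
  y = 3: RHS = 44 is not a perfect cube.
  y = -3: RHS = -64 = (-4)³ ⇒ x = -4 works.
Continuing the search up to |y| = 45 finds no further solutions beyond those listed.
Collected solutions: (-2, 1), (-4, -3).

Solutions (with |y| ≤ 45): (-2, 1), (-4, -3).


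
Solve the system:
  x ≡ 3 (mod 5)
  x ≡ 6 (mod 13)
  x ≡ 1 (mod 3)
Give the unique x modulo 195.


Moduli 5, 13, 3 are pairwise coprime; by CRT there is a unique solution modulo M = 5 · 13 · 3 = 195.
Solve pairwise, accumulating the modulus:
  Start with x ≡ 3 (mod 5).
  Combine with x ≡ 6 (mod 13): since gcd(5, 13) = 1, we get a unique residue mod 65.
    Write x = 3 + 5·t and substitute into x ≡ 6 (mod 13): 5·t ≡ 6 − 3 = 3 (mod 13).
    The inverse of 5 mod 13 is 8 (since 5·8 = 40 = 3·13 + 1), so t ≡ 8·3 = 24 ≡ 11 (mod 13).
    Then x = 3 + 5·11 = 58, valid modulo lcm(5, 13) = 65: x ≡ 58 (mod 65).
  Combine with x ≡ 1 (mod 3): since gcd(65, 3) = 1, we get a unique residue mod 195.
    Write x = 58 + 65·t and substitute into x ≡ 1 (mod 3): 65·t ≡ 1 − 58 = -57 (mod 3).
    Reduce coefficients mod 3: 2·t ≡ 0 (mod 3).
    The inverse of 2 mod 3 is 2 (since 2·2 = 4 = 1·3 + 1), so t ≡ 2·0 = 0 ≡ 0 (mod 3).
    Then x = 58 + 65·0 = 58, valid modulo lcm(65, 3) = 195: x ≡ 58 (mod 195).
Verify: 58 mod 5 = 3 ✓, 58 mod 13 = 6 ✓, 58 mod 3 = 1 ✓.

x ≡ 58 (mod 195).


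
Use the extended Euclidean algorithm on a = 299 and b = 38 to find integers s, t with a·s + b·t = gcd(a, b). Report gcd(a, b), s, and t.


Euclidean algorithm on (299, 38) — divide until remainder is 0:
  299 = 7 · 38 + 33
  38 = 1 · 33 + 5
  33 = 6 · 5 + 3
  5 = 1 · 3 + 2
  3 = 1 · 2 + 1
  2 = 2 · 1 + 0
gcd(299, 38) = 1.
Track Bezout coefficients alongside the remainders: start with r₀ = 299 = a·1 + b·0 (s = 1, t = 0) and r₁ = 38 = a·0 + b·1 (s = 0, t = 1); each new remainder r_{k+1} = r_{k-1} − q_k·r_k inherits s_{k+1} = s_{k-1} − q_k·s_k, t_{k+1} = t_{k-1} − q_k·t_k, so r_k = a·s_k + b·t_k at every step:
  q = 7: r = 33, s = 1 − 7·0 = 1, t = 0 − 7·1 = -7  (check: 299·1 + 38·(-7) = 33)
  q = 1: r = 5, s = 0 − 1·1 = -1, t = 1 − 1·(-7) = 8  (check: 299·(-1) + 38·8 = 5)
  q = 6: r = 3, s = 1 − 6·(-1) = 7, t = -7 − 6·8 = -55  (check: 299·7 + 38·(-55) = 3)
  q = 1: r = 2, s = -1 − 1·7 = -8, t = 8 − 1·(-55) = 63  (check: 299·(-8) + 38·63 = 2)
  q = 1: r = 1, s = 7 − 1·(-8) = 15, t = -55 − 1·63 = -118  (check: 299·15 + 38·(-118) = 1)
The row with r = 1 (the gcd) gives the Bezout coefficients s = 15, t = -118.
Result: 299 · (15) + 38 · (-118) = 1.

gcd(299, 38) = 1; s = 15, t = -118 (check: 299·15 + 38·(-118) = 1).
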